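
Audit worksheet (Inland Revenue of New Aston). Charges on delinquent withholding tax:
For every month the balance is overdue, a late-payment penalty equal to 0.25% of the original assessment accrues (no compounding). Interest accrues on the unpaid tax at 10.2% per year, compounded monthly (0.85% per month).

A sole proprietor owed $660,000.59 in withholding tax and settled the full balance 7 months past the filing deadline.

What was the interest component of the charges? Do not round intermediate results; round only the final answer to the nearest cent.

$40,285.73

Interest: $660,000.59 × ((1 + 0.0085)^7 − 1) = $660,000.59 × 0.0610389… = $40,285.7285…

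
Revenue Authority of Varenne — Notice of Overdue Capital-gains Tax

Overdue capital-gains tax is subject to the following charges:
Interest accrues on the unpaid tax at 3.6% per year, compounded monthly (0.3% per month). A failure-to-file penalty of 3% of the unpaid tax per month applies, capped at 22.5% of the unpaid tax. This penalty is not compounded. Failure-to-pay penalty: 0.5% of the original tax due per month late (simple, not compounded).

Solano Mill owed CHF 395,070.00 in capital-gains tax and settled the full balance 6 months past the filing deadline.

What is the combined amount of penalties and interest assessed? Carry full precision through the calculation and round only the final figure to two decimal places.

CHF 90,129.51

Failure-to-file: 6 × 3% × CHF 395,070.00 = CHF 71,112.60 (under the 22.5% cap)
Failure-to-pay penalty = 0.5% × CHF 395,070.00 × 6 mo = CHF 11,852.10
Interest: CHF 395,070.00 × ((1 + 0.003)^6 − 1) = CHF 395,070.00 × 0.0181355… = CHF 7,164.8083…
Penalties + interest = CHF 82,964.7000 + CHF 7,164.8083… = CHF 90,129.51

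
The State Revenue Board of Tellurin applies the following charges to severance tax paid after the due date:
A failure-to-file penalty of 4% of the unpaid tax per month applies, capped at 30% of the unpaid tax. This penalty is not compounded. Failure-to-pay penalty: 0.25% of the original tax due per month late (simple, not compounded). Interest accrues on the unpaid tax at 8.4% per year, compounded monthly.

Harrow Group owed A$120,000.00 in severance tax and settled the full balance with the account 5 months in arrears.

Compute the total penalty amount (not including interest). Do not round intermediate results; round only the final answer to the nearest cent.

Failure-to-file: 5 × 4% × A$120,000.00 = A$24,000.00 (under the 30% cap)
Failure-to-pay penalty: 5 × 0.25% × A$120,000.00 = A$1,500.00
Total penalty = A$24,000.00 + A$1,500.00 = A$25,500.00

A$25,500.00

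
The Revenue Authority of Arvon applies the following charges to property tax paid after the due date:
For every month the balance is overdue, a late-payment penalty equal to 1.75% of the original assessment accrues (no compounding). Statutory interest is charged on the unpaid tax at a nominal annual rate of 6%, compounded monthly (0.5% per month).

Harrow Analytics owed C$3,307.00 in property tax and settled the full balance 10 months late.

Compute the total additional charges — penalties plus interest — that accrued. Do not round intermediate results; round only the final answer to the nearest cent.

C$747.85

Late-payment penalty = 1.75% × C$3,307.00 × 10 mo = C$578.73…
Interest: C$3,307.00 × ((1 + 0.005)^10 − 1) = C$3,307.00 × 0.0511401… = C$169.1204…
Penalties + interest = C$578.7250 + C$169.1204… = C$747.85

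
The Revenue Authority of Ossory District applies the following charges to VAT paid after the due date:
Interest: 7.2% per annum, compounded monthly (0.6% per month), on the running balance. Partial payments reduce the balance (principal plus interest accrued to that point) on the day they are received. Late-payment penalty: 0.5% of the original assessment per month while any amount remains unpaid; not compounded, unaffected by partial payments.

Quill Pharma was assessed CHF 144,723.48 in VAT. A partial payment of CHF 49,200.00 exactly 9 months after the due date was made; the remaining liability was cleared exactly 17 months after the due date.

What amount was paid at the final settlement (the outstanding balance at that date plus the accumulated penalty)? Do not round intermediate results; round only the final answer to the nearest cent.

CHF 120,905.25

Balance at month 9: CHF 144,723.4800 × (1 + 0.006)^9 = CHF 152,728.7592…
After CHF 49,200.00 payment: CHF 152,728.7592… − CHF 49,200.00 = CHF 103,528.7592…
Balance at month 17: CHF 103,528.7592… × (1 + 0.006)^8 = CHF 108,603.7583…
Penalty: 17 × 0.5% × CHF 144,723.48 = CHF 12,301.50…
Final settlement = outstanding balance + penalty = CHF 108,603.7583… + CHF 12,301.50… = CHF 120,905.25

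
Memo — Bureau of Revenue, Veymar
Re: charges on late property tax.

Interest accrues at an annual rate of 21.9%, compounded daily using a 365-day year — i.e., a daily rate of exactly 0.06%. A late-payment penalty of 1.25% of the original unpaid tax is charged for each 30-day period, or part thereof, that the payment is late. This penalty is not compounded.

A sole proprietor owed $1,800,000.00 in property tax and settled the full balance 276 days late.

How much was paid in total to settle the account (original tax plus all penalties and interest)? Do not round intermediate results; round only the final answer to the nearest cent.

$2,349,076.26

Penalty periods: ⌈276/30⌉ = 10; penalty = 10 × 1.25% × $1,800,000.00 = $225,000.00
Interest: $1,800,000.00 × ((1 + 0.0006)^276 − 1) = $1,800,000.00 × 0.18004236… = $324,076.2559…
Total = $1,800,000.00 + $225,000.0000 + $324,076.2559… = $2,349,076.26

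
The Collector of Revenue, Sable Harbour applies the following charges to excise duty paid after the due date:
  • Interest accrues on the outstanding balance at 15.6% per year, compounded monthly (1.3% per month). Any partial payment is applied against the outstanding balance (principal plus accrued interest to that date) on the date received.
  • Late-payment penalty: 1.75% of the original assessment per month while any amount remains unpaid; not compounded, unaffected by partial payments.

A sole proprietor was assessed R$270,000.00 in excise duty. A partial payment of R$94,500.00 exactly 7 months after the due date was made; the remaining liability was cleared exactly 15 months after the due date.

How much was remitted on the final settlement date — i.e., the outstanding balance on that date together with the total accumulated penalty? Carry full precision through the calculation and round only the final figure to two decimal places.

R$293,809.89

Balance at month 7: R$270,000.0000 × (1 + 0.013)^7 = R$295,549.2637…
After R$94,500.00 payment: R$295,549.2637… − R$94,500.00 = R$201,049.2637…
Balance at month 15: R$201,049.2637… × (1 + 0.013)^8 = R$222,934.8939…
Penalty: 15 × 1.75% × R$270,000.00 = R$70,875.00
Final settlement = outstanding balance + penalty = R$222,934.8939… + R$70,875.00 = R$293,809.89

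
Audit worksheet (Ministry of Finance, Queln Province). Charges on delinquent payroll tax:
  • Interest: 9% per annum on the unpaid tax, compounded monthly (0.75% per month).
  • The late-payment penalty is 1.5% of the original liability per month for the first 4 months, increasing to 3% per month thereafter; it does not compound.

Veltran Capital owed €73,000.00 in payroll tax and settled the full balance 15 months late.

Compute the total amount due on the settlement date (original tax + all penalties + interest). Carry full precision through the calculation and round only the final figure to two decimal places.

Penalty, months 1–4: 4 × 1.5% × €73,000.00 = €4,380.00
Penalty, months 5–15: 11 × 3% × €73,000.00 = €24,090.00
Interest: €73,000.00 × ((1 + 0.0075)^15 − 1) = €73,000.00 × 0.1186026… = €8,657.9894…
Total = €73,000.00 + €28,470.0000 + €8,657.9894… = €110,127.99

€110,127.99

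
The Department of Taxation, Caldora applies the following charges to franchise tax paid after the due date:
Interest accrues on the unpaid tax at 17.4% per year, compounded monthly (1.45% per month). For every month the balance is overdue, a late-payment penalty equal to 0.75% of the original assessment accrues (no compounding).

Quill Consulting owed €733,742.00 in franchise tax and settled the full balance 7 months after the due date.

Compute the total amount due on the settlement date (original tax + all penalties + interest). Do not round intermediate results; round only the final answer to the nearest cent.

€850,057.36

Late-payment penalty = 0.75% × €733,742.00 × 7 mo = €38,521.46…
Interest: €733,742.00 × ((1 + 0.0145)^7 − 1) = €733,742.00 × 0.1060235… = €77,793.9042…
Total = €733,742.00 + €38,521.4550 + €77,793.9042… = €850,057.36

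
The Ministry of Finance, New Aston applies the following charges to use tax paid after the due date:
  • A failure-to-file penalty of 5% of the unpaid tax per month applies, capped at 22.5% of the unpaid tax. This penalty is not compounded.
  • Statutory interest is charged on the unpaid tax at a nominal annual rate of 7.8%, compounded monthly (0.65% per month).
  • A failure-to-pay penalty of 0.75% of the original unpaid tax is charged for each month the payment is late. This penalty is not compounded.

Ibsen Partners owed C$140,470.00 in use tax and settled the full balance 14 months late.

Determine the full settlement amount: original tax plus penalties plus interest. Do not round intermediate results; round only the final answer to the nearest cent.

Failure-to-file: 14 × 5% × C$140,470.00 = C$98,329.00, capped at 22.5% × C$140,470.00 = C$31,605.75
Failure-to-pay penalty = 0.75% × C$140,470.00 × 14 mo = C$14,749.35
Interest: C$140,470.00 × ((1 + 0.0065)^14 − 1) = C$140,470.00 × 0.0949465… = C$13,337.1382…
Total = C$140,470.00 + C$46,355.1000 + C$13,337.1382… = C$200,162.24

C$200,162.24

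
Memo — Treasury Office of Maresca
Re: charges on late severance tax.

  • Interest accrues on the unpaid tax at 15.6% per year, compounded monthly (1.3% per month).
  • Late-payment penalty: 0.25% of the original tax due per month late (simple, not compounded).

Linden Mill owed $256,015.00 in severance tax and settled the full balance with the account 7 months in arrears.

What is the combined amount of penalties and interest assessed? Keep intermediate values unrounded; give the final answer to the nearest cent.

Late-payment penalty: 7 × 0.25% × $256,015.00 = $4,480.26…
Interest: $256,015.00 × ((1 + 0.013)^7 − 1) = $256,015.00 × 0.0946269… = $24,225.9064…
Penalties + interest = $4,480.2625 + $24,225.9064… = $28,706.17

$28,706.17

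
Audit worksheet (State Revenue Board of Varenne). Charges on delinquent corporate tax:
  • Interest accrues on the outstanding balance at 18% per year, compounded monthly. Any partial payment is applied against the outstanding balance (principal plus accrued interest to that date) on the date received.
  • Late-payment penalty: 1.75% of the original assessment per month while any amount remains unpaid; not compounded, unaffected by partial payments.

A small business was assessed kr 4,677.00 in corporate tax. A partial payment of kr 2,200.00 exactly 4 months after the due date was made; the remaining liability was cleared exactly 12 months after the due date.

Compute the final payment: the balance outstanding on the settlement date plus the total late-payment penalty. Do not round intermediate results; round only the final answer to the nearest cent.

Monthly rate = 18% ÷ 12 = 1.5%
Balance at month 4: kr 4,677.0000 × (1 + 0.015)^4 = kr 4,963.9973…
After kr 2,200.00 payment: kr 4,963.9973… − kr 2,200.00 = kr 2,763.9973…
Balance at month 12: kr 2,763.9973… × (1 + 0.015)^8 = kr 3,113.6225…
Penalty: 12 × 1.75% × kr 4,677.00 = kr 982.17
Final settlement = outstanding balance + penalty = kr 3,113.6225… + kr 982.17 = kr 4,095.79

kr 4,095.79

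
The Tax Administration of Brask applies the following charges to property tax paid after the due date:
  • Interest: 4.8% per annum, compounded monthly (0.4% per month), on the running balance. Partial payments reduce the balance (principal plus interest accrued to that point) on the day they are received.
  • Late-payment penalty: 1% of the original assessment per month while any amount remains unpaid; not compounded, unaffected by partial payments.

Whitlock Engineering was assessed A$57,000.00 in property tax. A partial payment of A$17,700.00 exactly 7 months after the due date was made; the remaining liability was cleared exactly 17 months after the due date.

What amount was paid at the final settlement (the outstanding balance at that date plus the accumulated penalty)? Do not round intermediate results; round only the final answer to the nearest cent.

A$52,271.67

Balance at month 7: A$57,000.0000 × (1 + 0.004)^7 = A$58,615.2802…
After A$17,700.00 payment: A$58,615.2802… − A$17,700.00 = A$40,915.2802…
Balance at month 17: A$40,915.2802… × (1 + 0.004)^10 = A$42,581.6668…
Penalty: 17 × 1% × A$57,000.00 = A$9,690.00
Final settlement = outstanding balance + penalty = A$42,581.6668… + A$9,690.00 = A$52,271.67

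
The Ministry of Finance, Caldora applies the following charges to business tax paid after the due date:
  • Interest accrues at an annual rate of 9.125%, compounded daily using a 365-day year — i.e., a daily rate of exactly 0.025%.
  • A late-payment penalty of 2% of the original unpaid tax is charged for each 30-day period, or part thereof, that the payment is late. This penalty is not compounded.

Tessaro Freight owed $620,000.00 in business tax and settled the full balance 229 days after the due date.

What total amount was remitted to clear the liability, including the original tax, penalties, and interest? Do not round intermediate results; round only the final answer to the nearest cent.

Penalty periods: ⌈229/30⌉ = 8; penalty = 8 × 2% × $620,000.00 = $99,200.00
Interest: $620,000.00 × ((1 + 0.00025)^229 − 1) = $620,000.00 × 0.05891293… = $36,526.0171…
Total = $620,000.00 + $99,200.0000 + $36,526.0171… = $755,726.02

$755,726.02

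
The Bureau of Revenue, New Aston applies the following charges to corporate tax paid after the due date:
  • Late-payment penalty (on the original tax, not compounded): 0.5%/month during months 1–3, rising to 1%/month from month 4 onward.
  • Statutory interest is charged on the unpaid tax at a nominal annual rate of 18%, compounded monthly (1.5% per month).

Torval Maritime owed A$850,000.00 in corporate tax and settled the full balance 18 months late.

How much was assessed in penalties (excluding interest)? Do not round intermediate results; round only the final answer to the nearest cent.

A$140,250.00

Penalty, months 1–3: 3 × 0.5% × A$850,000.00 = A$12,750.00
Penalty, months 4–18: 15 × 1% × A$850,000.00 = A$127,500.00
Total penalty = A$12,750.00 + A$127,500.00 = A$140,250.00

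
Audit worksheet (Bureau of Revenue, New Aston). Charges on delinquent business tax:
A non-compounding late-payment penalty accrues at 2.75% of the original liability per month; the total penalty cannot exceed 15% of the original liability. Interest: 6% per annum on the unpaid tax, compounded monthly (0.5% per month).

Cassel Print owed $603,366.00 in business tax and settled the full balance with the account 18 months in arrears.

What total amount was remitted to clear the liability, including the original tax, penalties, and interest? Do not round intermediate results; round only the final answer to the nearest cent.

$750,544.43

Penalty (uncapped): 18 × 2.75% × $603,366.00 = $298,666.17; cap = 15% × $603,366.00 = $90,504.90 → penalty = $90,504.90
Interest: $603,366.00 × ((1 + 0.005)^18 − 1) = $603,366.00 × 0.0939289… = $56,673.5286…
Total = $603,366.00 + $90,504.9000 + $56,673.5286… = $750,544.43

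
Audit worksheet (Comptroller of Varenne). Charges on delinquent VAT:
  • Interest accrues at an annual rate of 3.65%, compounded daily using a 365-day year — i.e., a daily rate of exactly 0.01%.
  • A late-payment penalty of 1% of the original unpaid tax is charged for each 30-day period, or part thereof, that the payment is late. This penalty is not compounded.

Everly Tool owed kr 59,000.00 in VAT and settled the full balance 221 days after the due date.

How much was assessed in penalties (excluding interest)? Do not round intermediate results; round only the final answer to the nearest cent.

Penalty periods: ⌈221/30⌉ = 8; penalty = 8 × 1% × kr 59,000.00 = kr 4,720.00

kr 4,720.00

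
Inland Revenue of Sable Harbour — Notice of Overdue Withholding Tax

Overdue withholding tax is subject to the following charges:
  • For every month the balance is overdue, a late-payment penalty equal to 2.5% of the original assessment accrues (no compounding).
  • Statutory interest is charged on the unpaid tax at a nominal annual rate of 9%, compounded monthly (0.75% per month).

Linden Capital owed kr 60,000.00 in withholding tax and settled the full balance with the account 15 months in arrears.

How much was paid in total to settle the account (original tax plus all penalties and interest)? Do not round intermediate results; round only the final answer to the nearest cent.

kr 89,616.16

Late-payment penalty: 15 × 2.5% × kr 60,000.00 = kr 22,500.00
Interest: kr 60,000.00 × ((1 + 0.0075)^15 − 1) = kr 60,000.00 × 0.1186026… = kr 7,116.1557…
Total = kr 60,000.00 + kr 22,500.0000 + kr 7,116.1557… = kr 89,616.16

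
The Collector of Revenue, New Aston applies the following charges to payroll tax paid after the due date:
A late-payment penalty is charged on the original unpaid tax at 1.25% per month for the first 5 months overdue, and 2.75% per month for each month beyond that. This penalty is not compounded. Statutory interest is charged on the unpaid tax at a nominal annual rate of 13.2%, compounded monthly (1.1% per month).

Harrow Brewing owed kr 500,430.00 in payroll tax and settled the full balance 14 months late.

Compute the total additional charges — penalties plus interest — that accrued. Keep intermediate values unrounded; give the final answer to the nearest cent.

Penalty, months 1–5: 5 × 1.25% × kr 500,430.00 = kr 31,276.88…
Penalty, months 6–14: 9 × 2.75% × kr 500,430.00 = kr 123,856.43…
Interest: kr 500,430.00 × ((1 + 0.011)^14 − 1) = kr 500,430.00 × 0.1655105… = kr 82,826.4032…
Penalties + interest = kr 155,133.3000 + kr 82,826.4032… = kr 237,959.70

kr 237,959.70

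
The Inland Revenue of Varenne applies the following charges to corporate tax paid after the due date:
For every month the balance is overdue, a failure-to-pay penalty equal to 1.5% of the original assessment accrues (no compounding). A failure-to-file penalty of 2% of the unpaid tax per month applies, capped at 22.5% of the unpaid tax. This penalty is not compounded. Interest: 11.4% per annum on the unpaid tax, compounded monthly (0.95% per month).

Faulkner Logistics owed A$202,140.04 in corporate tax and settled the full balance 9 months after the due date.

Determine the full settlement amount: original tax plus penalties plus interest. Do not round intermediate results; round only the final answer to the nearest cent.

A$283,768.65

Failure-to-file: 9 × 2% × A$202,140.04 = A$36,385.21… (under the 22.5% cap)
Failure-to-pay penalty: 9 × 1.5% × A$202,140.04 = A$27,288.91…
Interest: A$202,140.04 × ((1 + 0.0095)^9 − 1) = A$202,140.04 × 0.0888221… = A$17,954.4939…
Total = A$202,140.04 + A$63,674.1126 + A$17,954.4939… = A$283,768.65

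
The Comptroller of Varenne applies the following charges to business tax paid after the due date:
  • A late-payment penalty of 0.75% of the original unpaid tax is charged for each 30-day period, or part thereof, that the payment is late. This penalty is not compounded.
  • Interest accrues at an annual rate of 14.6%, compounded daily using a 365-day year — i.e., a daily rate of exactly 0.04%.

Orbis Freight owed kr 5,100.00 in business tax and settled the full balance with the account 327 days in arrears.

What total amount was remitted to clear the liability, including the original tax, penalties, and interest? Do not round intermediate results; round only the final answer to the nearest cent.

Penalty periods: ⌈327/30⌉ = 11; penalty = 11 × 0.75% × kr 5,100.00 = kr 420.75
Interest: kr 5,100.00 × ((1 + 0.0004)^327 − 1) = kr 5,100.00 × 0.13971000… = kr 712.5210…
Total = kr 5,100.00 + kr 420.7500 + kr 712.5210… = kr 6,233.27

kr 6,233.27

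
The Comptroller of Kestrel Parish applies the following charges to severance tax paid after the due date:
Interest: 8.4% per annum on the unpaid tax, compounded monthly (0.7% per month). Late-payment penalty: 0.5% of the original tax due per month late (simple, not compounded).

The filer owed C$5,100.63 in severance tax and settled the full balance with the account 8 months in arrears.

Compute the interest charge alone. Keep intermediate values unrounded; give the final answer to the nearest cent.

C$292.73

Interest: C$5,100.63 × ((1 + 0.007)^8 − 1) = C$5,100.63 × 0.0573914… = C$292.7322…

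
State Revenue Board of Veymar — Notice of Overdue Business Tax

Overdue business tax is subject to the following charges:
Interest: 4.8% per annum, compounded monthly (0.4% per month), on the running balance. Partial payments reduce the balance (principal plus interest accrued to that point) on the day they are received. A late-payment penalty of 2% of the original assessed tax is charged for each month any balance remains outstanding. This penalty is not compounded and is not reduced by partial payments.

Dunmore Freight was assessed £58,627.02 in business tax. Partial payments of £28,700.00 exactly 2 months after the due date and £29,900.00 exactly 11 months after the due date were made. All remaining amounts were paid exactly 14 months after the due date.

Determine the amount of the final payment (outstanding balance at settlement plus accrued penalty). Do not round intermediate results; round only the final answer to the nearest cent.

Balance at month 2: £58,627.0200 × (1 + 0.004)^2 = £59,096.9742…
After £28,700.00 payment: £59,096.9742… − £28,700.00 = £30,396.9742…
Balance at month 11: £30,396.9742… × (1 + 0.004)^9 = £31,508.9383…
After £29,900.00 payment: £31,508.9383… − £29,900.00 = £1,608.9383…
Balance at month 14: £1,608.9383… × (1 + 0.004)^3 = £1,628.3229…
Penalty: 14 × 2% × £58,627.02 = £16,415.57…
Final settlement = outstanding balance + penalty = £1,628.3229… + £16,415.57… = £18,043.89

£18,043.89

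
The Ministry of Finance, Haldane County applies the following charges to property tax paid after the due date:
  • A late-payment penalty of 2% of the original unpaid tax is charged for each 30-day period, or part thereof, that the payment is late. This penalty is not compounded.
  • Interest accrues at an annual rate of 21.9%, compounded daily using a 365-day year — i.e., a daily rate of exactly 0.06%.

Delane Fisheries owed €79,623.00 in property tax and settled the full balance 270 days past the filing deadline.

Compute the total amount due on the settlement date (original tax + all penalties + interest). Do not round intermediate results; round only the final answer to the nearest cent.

Penalty periods: ⌈270/30⌉ = 9; penalty = 9 × 2% × €79,623.00 = €14,332.14
Interest: €79,623.00 × ((1 + 0.0006)^270 − 1) = €79,623.00 × 0.17580312… = €13,997.9717…
Total = €79,623.00 + €14,332.1400 + €13,997.9717… = €107,953.11

€107,953.11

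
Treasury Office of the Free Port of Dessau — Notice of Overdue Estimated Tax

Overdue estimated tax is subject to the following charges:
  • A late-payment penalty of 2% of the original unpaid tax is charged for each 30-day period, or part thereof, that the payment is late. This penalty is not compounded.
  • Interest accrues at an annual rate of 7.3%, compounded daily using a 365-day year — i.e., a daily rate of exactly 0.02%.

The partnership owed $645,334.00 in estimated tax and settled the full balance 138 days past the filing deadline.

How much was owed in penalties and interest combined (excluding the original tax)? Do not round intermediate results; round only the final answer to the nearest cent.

Penalty periods: ⌈138/30⌉ = 5; penalty = 5 × 2% × $645,334.00 = $64,533.40
Interest: $645,334.00 × ((1 + 0.0002)^138 − 1) = $645,334.00 × 0.02798157… = $18,057.4595…
Penalties + interest = $64,533.4000 + $18,057.4595… = $82,590.86

$82,590.86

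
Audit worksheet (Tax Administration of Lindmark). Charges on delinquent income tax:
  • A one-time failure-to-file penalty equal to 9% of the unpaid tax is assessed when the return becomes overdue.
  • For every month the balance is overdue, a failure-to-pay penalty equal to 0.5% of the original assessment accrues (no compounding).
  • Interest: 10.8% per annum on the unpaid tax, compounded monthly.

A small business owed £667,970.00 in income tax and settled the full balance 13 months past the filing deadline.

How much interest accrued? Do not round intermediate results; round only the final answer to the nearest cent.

Interest (10.8%/yr ÷ 12 = 0.9%/month): £667,970.00 × ((1 + 0.009)^13 − 1) = £82,515.1771…

£82,515.18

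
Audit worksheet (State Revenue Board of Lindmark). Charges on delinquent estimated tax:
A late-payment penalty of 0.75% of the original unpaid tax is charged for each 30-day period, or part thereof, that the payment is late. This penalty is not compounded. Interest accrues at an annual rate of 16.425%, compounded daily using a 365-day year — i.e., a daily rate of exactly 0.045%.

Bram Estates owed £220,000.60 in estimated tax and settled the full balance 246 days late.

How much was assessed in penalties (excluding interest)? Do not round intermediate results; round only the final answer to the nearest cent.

£14,850.04

Penalty periods: ⌈246/30⌉ = 9; penalty = 9 × 0.75% × £220,000.60 = £14,850.04…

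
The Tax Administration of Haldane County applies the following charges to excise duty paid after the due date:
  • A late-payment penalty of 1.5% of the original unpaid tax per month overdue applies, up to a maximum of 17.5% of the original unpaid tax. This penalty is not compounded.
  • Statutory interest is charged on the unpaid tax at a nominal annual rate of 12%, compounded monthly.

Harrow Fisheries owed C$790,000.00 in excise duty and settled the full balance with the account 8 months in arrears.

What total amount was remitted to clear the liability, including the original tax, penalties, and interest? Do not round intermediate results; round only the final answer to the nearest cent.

C$950,256.80

Penalty: 8 × 1.5% × C$790,000.00 = C$94,800.00 (below the 17.5% cap of C$138,250.00)
Interest (12%/yr ÷ 12 = 1%/month): C$790,000.00 × ((1 + 0.01)^8 − 1) = C$65,456.7974…
Total = C$790,000.00 + C$94,800.0000 + C$65,456.7974… = C$950,256.80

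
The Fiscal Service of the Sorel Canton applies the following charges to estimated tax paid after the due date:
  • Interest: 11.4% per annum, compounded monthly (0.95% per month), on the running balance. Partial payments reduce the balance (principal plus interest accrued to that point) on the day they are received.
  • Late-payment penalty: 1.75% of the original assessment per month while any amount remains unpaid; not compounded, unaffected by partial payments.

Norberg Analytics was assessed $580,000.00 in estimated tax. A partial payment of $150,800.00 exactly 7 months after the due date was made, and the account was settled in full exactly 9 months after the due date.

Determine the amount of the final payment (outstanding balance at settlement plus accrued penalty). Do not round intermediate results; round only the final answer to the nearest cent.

$569,187.98

Balance at month 7: $580,000.0000 × (1 + 0.0095)^7 = $619,686.8160…
After $150,800.00 payment: $619,686.8160… − $150,800.00 = $468,886.8160…
Balance at month 9: $468,886.8160… × (1 + 0.0095)^2 = $477,837.9825…
Penalty: 9 × 1.75% × $580,000.00 = $91,350.00
Final settlement = outstanding balance + penalty = $477,837.9825… + $91,350.00 = $569,187.98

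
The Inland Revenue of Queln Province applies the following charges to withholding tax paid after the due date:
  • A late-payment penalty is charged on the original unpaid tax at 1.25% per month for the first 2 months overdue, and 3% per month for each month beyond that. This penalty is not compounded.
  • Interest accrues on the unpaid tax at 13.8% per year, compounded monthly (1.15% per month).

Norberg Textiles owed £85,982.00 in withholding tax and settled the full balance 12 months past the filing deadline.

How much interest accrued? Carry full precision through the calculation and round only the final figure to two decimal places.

Interest: £85,982.00 × ((1 + 0.0115)^12 − 1) = £85,982.00 × 0.1470719… = £12,645.5371…

£12,645.54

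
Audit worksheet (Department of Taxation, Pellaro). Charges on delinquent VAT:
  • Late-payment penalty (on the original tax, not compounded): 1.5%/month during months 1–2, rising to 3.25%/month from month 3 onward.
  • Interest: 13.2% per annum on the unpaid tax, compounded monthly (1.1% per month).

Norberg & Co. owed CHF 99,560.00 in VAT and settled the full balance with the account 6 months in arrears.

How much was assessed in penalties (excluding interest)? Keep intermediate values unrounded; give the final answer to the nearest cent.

CHF 15,929.60

Penalty, months 1–2: 2 × 1.5% × CHF 99,560.00 = CHF 2,986.80
Penalty, months 3–6: 4 × 3.25% × CHF 99,560.00 = CHF 12,942.80
Total penalty = CHF 2,986.80 + CHF 12,942.80 = CHF 15,929.60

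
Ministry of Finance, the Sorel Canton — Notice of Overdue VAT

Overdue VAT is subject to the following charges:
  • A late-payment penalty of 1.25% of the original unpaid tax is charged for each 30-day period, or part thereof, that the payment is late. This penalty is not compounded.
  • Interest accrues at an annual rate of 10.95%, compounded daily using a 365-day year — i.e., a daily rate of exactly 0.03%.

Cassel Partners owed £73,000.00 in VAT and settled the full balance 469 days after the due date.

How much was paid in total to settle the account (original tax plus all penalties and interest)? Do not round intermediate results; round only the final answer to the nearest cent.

Penalty periods: ⌈469/30⌉ = 16; penalty = 16 × 1.25% × £73,000.00 = £14,600.00
Interest: £73,000.00 × ((1 + 0.0003)^469 − 1) = £73,000.00 × 0.15105498… = £11,027.0138…
Total = £73,000.00 + £14,600.0000 + £11,027.0138… = £98,627.01

£98,627.01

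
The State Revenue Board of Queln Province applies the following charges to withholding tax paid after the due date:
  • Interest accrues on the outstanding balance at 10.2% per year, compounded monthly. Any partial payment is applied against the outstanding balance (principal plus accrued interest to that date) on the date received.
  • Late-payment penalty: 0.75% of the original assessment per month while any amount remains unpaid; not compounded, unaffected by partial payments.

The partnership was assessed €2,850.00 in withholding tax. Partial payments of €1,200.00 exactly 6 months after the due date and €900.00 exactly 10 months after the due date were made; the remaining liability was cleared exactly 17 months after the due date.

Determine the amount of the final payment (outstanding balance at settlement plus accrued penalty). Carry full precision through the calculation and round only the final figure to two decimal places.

Monthly rate = 10.2% ÷ 12 = 0.85%
Balance at month 6: €2,850.0000 × (1 + 0.0085)^6 = €2,998.4739…
After €1,200.00 payment: €2,998.4739… − €1,200.00 = €1,798.4739…
Balance at month 10: €1,798.4739… × (1 + 0.0085)^4 = €1,860.4061…
After €900.00 payment: €1,860.4061… − €900.00 = €960.4061…
Balance at month 17: €960.4061… × (1 + 0.0085)^7 = €1,019.0283…
Penalty: 17 × 0.75% × €2,850.00 = €363.38…
Final settlement = outstanding balance + penalty = €1,019.0283… + €363.38… = €1,382.40

€1,382.40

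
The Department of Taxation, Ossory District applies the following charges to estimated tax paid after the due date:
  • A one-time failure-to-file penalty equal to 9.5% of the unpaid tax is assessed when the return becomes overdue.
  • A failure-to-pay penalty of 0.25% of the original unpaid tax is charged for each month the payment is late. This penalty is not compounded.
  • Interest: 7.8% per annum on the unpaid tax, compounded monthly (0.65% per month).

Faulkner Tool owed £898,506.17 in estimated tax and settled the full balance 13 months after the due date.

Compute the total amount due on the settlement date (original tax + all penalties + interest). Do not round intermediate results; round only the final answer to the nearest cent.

£1,092,022.24

Failure-to-file penalty: 9.5% × £898,506.17 = £85,358.09…
Failure-to-pay penalty = 0.25% × £898,506.17 × 13 mo = £29,201.45…
Interest: £898,506.17 × ((1 + 0.0065)^13 − 1) = £898,506.17 × 0.0878753… = £78,956.5299…
Total = £898,506.17 + £114,559.5367… + £78,956.5299… = £1,092,022.24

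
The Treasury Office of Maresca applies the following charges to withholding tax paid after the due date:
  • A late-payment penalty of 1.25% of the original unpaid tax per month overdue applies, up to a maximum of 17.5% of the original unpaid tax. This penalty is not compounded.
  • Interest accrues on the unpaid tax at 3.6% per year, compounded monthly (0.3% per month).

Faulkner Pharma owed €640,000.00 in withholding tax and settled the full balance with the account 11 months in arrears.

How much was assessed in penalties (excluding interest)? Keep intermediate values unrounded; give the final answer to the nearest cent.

Penalty: 11 × 1.25% × €640,000.00 = €88,000.00 (below the 17.5% cap of €112,000.00)

€88,000.00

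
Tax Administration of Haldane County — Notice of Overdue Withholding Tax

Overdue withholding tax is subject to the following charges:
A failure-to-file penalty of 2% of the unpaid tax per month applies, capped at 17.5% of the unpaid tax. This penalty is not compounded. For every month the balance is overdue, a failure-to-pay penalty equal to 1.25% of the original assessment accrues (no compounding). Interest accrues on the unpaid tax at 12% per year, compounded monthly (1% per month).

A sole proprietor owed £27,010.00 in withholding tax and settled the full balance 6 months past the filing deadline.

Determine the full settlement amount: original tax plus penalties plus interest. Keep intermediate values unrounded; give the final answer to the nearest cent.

£33,938.61

Failure-to-file: 6 × 2% × £27,010.00 = £3,241.20 (under the 17.5% cap)
Failure-to-pay penalty: 6 × 1.25% × £27,010.00 = £2,025.75
Interest: £27,010.00 × ((1 + 0.01)^6 − 1) = £27,010.00 × 0.0615202… = £1,661.6593…
Total = £27,010.00 + £5,266.9500 + £1,661.6593… = £33,938.61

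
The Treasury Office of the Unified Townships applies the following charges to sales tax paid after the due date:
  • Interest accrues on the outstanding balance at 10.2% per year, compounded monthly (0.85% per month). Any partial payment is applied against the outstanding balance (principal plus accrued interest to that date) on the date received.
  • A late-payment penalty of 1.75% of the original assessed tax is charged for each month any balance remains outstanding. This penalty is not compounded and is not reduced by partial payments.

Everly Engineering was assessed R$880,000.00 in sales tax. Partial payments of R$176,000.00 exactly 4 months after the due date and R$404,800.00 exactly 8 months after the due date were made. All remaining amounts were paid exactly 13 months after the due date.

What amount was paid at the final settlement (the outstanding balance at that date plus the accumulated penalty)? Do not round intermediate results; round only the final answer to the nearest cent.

R$570,327.20

Balance at month 4: R$880,000.0000 × (1 + 0.0085)^4 = R$910,303.6463…
After R$176,000.00 payment: R$910,303.6463… − R$176,000.00 = R$734,303.6463…
Balance at month 8: R$734,303.6463… × (1 + 0.0085)^4 = R$759,590.0986…
After R$404,800.00 payment: R$759,590.0986… − R$404,800.00 = R$354,790.0986…
Balance at month 13: R$354,790.0986… × (1 + 0.0085)^5 = R$370,127.2017…
Penalty: 13 × 1.75% × R$880,000.00 = R$200,200.00
Final settlement = outstanding balance + penalty = R$370,127.2017… + R$200,200.00 = R$570,327.20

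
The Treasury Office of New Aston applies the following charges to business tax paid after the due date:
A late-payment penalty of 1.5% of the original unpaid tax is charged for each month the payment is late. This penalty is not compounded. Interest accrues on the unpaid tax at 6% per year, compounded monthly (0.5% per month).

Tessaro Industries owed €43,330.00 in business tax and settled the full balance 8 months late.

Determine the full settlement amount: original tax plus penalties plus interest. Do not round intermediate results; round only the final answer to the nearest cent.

€50,293.44

Late-payment penalty: 8 × 1.5% × €43,330.00 = €5,199.60
Interest: €43,330.00 × ((1 + 0.005)^8 − 1) = €43,330.00 × 0.0407070… = €1,763.8362…
Total = €43,330.00 + €5,199.6000 + €1,763.8362… = €50,293.44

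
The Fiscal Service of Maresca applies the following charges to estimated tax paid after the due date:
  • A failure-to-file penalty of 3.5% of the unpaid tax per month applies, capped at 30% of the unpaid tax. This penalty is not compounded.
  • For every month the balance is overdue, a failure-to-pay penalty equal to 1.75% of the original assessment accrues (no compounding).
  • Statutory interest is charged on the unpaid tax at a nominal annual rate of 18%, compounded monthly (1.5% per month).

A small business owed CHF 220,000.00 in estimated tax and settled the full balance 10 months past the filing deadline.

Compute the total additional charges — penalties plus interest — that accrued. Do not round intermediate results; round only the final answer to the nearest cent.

CHF 139,818.98

Failure-to-file: 10 × 3.5% × CHF 220,000.00 = CHF 77,000.00, capped at 30% × CHF 220,000.00 = CHF 66,000.00
Failure-to-pay penalty: 10 × 1.75% × CHF 220,000.00 = CHF 38,500.00
Interest: CHF 220,000.00 × ((1 + 0.015)^10 − 1) = CHF 220,000.00 × 0.1605408… = CHF 35,318.9815…
Penalties + interest = CHF 104,500.0000 + CHF 35,318.9815… = CHF 139,818.98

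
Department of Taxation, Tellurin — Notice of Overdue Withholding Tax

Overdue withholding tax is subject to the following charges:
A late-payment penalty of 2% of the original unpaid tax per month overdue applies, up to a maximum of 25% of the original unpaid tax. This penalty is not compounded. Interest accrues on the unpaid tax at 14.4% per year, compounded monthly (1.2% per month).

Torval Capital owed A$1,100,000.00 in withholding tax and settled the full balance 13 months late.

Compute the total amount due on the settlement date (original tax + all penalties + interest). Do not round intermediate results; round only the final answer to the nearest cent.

A$1,559,515.50

Penalty (uncapped): 13 × 2% × A$1,100,000.00 = A$286,000.00; cap = 25% × A$1,100,000.00 = A$275,000.00 → penalty = A$275,000.00
Interest: A$1,100,000.00 × ((1 + 0.012)^13 − 1) = A$1,100,000.00 × 0.1677414… = A$184,515.4956…
Total = A$1,100,000.00 + A$275,000.0000 + A$184,515.4956… = A$1,559,515.50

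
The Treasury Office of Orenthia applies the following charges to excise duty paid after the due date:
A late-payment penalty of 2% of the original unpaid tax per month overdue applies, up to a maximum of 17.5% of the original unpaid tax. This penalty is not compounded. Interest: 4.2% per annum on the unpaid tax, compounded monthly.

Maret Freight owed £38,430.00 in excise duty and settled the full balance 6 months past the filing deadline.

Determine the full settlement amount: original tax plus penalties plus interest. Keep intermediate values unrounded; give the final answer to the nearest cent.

Penalty: 6 × 2% × £38,430.00 = £4,611.60 (below the 17.5% cap of £6,725.25)
Interest (4.2%/yr ÷ 12 = 0.35%/month): £38,430.00 × ((1 + 0.0035)^6 − 1) = £814.1246…
Total = £38,430.00 + £4,611.6000 + £814.1246… = £43,855.72

£43,855.72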